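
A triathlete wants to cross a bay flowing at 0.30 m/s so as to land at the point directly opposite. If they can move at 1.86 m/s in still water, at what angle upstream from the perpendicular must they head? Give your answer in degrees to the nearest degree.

To cancel the current, the upstream component of the triathlete's velocity must equal the flow: 1.86 sin θ = 0.30.
sin θ = 0.30 / 1.86 = 0.1613.
θ = arcsin(0.1613) = 9.282°.

9°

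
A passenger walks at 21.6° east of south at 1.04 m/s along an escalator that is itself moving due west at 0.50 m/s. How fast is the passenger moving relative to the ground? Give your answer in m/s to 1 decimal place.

Taking east as x and north as y: escalator velocity = (-0.500, 0.000) m/s; passenger velocity relative to escalator = (0.383, -0.967) m/s.
Velocity relative to ground = (-0.500, 0.000) + (0.383, -0.967) = (-0.117, -0.967) m/s.
Speed = |(-0.117, -0.967)| = 0.974 m/s.

1.0 m/s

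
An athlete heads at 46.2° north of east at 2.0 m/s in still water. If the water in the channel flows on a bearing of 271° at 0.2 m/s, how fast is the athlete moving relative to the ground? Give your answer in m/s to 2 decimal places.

1.87 m/s

Taking east as x and north as y: velocity relative to the water = (1.384, 1.444) m/s; the water relative to ground = (-0.200, 0.003) m/s.
Velocity relative to ground = (1.384, 1.444) + (-0.200, 0.003) = (1.184, 1.447) m/s.
Speed = |(1.184, 1.447)| = 1.870 m/s.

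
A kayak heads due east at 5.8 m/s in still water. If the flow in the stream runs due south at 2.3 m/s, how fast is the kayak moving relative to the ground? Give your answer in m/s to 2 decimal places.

6.24 m/s

Taking east as x and north as y: velocity relative to the water = (5.800, 0.000) m/s; the water relative to ground = (0.000, -2.300) m/s.
Velocity relative to ground = (5.800, 0.000) + (0.000, -2.300) = (5.800, -2.300) m/s.
Speed = |(5.800, -2.300)| = 6.239 m/s.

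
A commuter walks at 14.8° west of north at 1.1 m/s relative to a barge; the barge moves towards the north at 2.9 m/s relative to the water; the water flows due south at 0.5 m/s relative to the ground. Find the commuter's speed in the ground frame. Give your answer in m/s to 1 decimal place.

In east/north components (m/s): commuter relative to barge = (-0.281, 1.064); barge relative to water = (0.000, 2.900); water relative to ground = (0.000, -0.500).
Sum = (-0.281, 3.464) m/s.
Speed = |(-0.281, 3.464)| = 3.475 m/s.

3.5 m/s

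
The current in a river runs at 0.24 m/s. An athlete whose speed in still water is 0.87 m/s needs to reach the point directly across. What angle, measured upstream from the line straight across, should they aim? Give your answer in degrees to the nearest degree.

16°

To cancel the current, the upstream component of the athlete's velocity must equal the flow: 0.87 sin θ = 0.24.
sin θ = 0.24 / 0.87 = 0.2759.
θ = arcsin(0.2759) = 16.013°.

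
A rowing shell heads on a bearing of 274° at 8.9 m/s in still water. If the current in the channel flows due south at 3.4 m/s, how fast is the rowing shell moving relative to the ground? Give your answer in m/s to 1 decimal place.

9.3 m/s

Taking east as x and north as y: velocity relative to the water = (-8.878, 0.621) m/s; the water relative to ground = (0.000, -3.400) m/s.
Velocity relative to ground = (-8.878, 0.621) + (0.000, -3.400) = (-8.878, -2.779) m/s.
Speed = |(-8.878, -2.779)| = 9.303 m/s.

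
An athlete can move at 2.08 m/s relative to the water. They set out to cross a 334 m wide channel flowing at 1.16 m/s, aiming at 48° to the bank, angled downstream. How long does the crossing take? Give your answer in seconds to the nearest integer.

The component of the athlete's velocity perpendicular to the bank is 2.08 × sin 48° = 1.546 m/s.
The flow acts along the bank and has no component across it.
Time = 334 / 1.546 = 216.078 s.

216 s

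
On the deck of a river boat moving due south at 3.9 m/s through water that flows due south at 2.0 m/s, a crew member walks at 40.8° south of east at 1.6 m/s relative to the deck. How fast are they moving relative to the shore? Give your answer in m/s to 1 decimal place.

In east/north components (m/s): crew member relative to river boat = (1.211, -1.045); river boat relative to water = (0.000, -3.900); water relative to ground = (0.000, -2.000).
Sum = (1.211, -6.945) m/s.
Speed = |(1.211, -6.945)| = 7.050 m/s.

7.1 m/s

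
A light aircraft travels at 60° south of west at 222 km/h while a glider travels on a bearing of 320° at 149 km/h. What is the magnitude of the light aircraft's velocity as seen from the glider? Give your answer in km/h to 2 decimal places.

306.78 km/h

Taking east as x and north as y: light aircraft velocity = (-111.000, -192.258) km/h; glider velocity = (-95.775, 114.141) km/h.
Velocity of light aircraft relative to glider = (-111.000, -192.258) − (-95.775, 114.141) = (-15.225, -306.398) km/h.
Magnitude = |(-15.225, -306.398)| = 306.776 km/h.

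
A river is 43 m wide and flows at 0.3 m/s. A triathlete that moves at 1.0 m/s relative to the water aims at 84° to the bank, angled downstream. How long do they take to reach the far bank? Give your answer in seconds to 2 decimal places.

The component of the triathlete's velocity perpendicular to the bank is 1.0 × sin 84° = 0.995 m/s.
The current is parallel to the bank, so it does not affect the crossing time.
Time = 43 / 0.995 = 43.237 s.

43.24 s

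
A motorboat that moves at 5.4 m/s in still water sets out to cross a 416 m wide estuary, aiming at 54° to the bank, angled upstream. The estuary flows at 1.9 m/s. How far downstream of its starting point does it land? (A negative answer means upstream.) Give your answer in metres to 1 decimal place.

Perpendicular speed = 4.369 m/s; crossing time = 416 / 4.369 = 95.223 s.
Net downstream speed = -1.274 m/s.
Drift = -1.274 × 95.223 = -121.318 m (upstream).

-121.3 m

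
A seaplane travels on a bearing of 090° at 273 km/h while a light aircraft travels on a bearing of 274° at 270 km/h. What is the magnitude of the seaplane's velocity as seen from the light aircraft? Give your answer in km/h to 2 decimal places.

Taking east as x and north as y: seaplane velocity = (273.000, 0.000) km/h; light aircraft velocity = (-269.342, 18.834) km/h.
Velocity of seaplane relative to light aircraft = (273.000, 0.000) − (-269.342, 18.834) = (542.342, -18.834) km/h.
Magnitude = |(542.342, -18.834)| = 542.669 km/h.

542.67 km/h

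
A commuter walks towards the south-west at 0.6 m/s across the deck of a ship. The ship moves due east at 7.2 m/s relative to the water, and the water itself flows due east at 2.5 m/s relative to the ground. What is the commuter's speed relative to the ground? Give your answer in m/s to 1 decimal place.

In east/north components (m/s): commuter relative to ship = (-0.424, -0.424); ship relative to water = (7.200, 0.000); water relative to ground = (2.500, 0.000).
Sum = (9.276, -0.424) m/s.
Speed = |(9.276, -0.424)| = 9.285 m/s.

9.3 m/s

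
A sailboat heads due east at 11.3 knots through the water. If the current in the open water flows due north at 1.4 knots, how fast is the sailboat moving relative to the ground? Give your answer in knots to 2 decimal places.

11.39 knots

Taking east as x and north as y: velocity relative to the water = (11.300, 0.000) knots; the water relative to ground = (0.000, 1.400) knots.
Velocity relative to ground = (11.300, 0.000) + (0.000, 1.400) = (11.300, 1.400) knots.
Speed = |(11.300, 1.400)| = 11.386 knots.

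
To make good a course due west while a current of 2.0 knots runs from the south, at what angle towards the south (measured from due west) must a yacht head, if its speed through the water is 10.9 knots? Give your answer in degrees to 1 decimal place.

10.6°

The current pushes perpendicular to the desired track; the heading must have a component into the current equal to 2.0 knots: 10.9 sin θ = 2.0.
sin θ = 0.1835, so θ = 10.573°.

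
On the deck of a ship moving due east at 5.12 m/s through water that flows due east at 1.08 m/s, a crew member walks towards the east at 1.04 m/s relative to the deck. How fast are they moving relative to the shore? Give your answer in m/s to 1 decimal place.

7.2 m/s

In east/north components (m/s): crew member relative to ship = (1.040, 0.000); ship relative to water = (5.120, 0.000); water relative to ground = (1.080, 0.000).
Sum = (7.240, 0.000) m/s.
Speed = |(7.240, 0.000)| = 7.240 m/s.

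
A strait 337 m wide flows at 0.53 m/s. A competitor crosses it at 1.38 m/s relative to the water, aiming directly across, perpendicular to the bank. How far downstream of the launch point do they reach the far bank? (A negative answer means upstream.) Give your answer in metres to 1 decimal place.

Perpendicular speed = 1.380 m/s; crossing time = 337 / 1.380 = 244.203 s.
Net downstream speed = 0.530 m/s.
Drift = 0.530 × 244.203 = 129.428 m (downstream).

129.4 m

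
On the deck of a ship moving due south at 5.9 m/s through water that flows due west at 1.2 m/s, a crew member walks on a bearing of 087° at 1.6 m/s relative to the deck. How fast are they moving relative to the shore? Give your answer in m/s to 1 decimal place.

5.8 m/s

In east/north components (m/s): crew member relative to ship = (1.598, 0.084); ship relative to water = (0.000, -5.900); water relative to ground = (-1.200, 0.000).
Sum = (0.398, -5.816) m/s.
Speed = |(0.398, -5.816)| = 5.830 m/s.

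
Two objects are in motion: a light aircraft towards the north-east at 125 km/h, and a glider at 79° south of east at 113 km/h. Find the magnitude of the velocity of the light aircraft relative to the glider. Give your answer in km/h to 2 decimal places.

Taking east as x and north as y: light aircraft velocity = (88.388, 88.388) km/h; glider velocity = (21.561, -110.924) km/h.
Velocity of light aircraft relative to glider = (88.388, 88.388) − (21.561, -110.924) = (66.827, 199.312) km/h.
Magnitude = |(66.827, 199.312)| = 210.217 km/h.

210.22 km/h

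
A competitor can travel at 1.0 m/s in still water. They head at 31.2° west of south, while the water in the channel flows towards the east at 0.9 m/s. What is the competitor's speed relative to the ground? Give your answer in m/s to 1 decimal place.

Taking east as x and north as y: velocity relative to the water = (-0.518, -0.855) m/s; the water relative to ground = (0.900, 0.000) m/s.
Velocity relative to ground = (-0.518, -0.855) + (0.900, 0.000) = (0.382, -0.855) m/s.
Speed = |(0.382, -0.855)| = 0.937 m/s.

0.9 m/s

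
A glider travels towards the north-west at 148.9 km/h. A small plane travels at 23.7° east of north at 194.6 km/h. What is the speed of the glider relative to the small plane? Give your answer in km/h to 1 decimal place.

197.5 km/h

Taking east as x and north as y: glider velocity = (-105.288, 105.288) km/h; small plane velocity = (78.219, 178.188) km/h.
Velocity of glider relative to small plane = (-105.288, 105.288) − (78.219, 178.188) = (-183.507, -72.900) km/h.
Magnitude = |(-183.507, -72.900)| = 197.457 km/h.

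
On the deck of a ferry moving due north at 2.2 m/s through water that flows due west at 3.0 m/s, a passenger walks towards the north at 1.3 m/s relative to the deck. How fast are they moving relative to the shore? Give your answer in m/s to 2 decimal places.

In east/north components (m/s): passenger relative to ferry = (0.000, 1.300); ferry relative to water = (0.000, 2.200); water relative to ground = (-3.000, 0.000).
Sum = (-3.000, 3.500) m/s.
Speed = |(-3.000, 3.500)| = 4.610 m/s.

4.61 m/s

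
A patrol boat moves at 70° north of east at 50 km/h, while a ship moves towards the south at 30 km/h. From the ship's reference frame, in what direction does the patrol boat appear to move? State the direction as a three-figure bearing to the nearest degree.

Taking east as x and north as y: patrol boat velocity = (17.101, 46.985) km/h; ship velocity = (0.000, -30.000) km/h.
Velocity of patrol boat relative to ship = (17.101, 46.985) − (0.000, -30.000) = (17.101, 76.985) km/h.
Bearing = atan2(17.10, 76.98) = 12.52° clockwise from north.

013°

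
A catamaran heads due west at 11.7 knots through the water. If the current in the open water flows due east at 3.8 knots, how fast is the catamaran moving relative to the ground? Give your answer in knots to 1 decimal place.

Taking east as x and north as y: velocity relative to the water = (-11.700, 0.000) knots; the water relative to ground = (3.800, 0.000) knots.
Velocity relative to ground = (-11.700, 0.000) + (3.800, 0.000) = (-7.900, 0.000) knots.
Speed = |(-7.900, 0.000)| = 7.900 knots.

7.9 knots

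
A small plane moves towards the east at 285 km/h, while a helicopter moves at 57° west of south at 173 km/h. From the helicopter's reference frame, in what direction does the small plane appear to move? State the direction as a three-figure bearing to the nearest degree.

Taking east as x and north as y: small plane velocity = (285.000, 0.000) km/h; helicopter velocity = (-145.090, -94.223) km/h.
Velocity of small plane relative to helicopter = (285.000, 0.000) − (-145.090, -94.223) = (430.090, 94.223) km/h.
Bearing = atan2(430.09, 94.22) = 77.64° clockwise from north.

078°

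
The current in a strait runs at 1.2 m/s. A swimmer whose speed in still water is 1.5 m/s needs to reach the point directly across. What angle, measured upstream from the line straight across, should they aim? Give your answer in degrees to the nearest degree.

53°

To cancel the current, the upstream component of the swimmer's velocity must equal the flow: 1.5 sin θ = 1.2.
sin θ = 1.2 / 1.5 = 0.8000.
θ = arcsin(0.8000) = 53.130°.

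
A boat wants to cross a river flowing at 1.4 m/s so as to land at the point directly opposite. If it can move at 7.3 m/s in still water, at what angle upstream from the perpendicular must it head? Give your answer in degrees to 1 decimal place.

11.1°

To cancel the current, the upstream component of the boat's velocity must equal the flow: 7.3 sin θ = 1.4.
sin θ = 1.4 / 7.3 = 0.1918.
θ = arcsin(0.1918) = 11.057°.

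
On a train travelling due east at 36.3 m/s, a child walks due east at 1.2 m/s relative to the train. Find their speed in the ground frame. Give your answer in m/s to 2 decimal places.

Taking east as x and north as y: train velocity = (36.300, 0.000) m/s; child velocity relative to train = (1.200, 0.000) m/s.
Velocity relative to ground = (36.300, 0.000) + (1.200, 0.000) = (37.500, 0.000) m/s.
Speed = |(37.500, 0.000)| = 37.500 m/s.

37.50 m/s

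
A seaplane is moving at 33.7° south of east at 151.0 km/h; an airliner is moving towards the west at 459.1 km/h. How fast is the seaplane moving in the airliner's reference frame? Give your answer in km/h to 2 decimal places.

Taking east as x and north as y: seaplane velocity = (125.625, -83.782) km/h; airliner velocity = (-459.100, 0.000) km/h.
Velocity of seaplane relative to airliner = (125.625, -83.782) − (-459.100, 0.000) = (584.725, -83.782) km/h.
Magnitude = |(584.725, -83.782)| = 590.697 km/h.

590.70 km/h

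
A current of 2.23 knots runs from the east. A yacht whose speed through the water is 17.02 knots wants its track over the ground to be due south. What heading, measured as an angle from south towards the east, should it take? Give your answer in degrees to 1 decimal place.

The current pushes perpendicular to the desired track; the heading must have a component into the current equal to 2.23 knots: 17.02 sin θ = 2.23.
sin θ = 0.1310, so θ = 7.529°.

7.5°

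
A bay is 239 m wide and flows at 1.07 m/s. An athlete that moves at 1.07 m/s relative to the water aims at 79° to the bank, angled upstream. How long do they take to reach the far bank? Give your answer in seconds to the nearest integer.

The component of the athlete's velocity perpendicular to the bank is 1.07 × sin 79° = 1.050 m/s.
The flow acts along the bank and has no component across it.
Time = 239 / 1.050 = 227.545 s.

228 s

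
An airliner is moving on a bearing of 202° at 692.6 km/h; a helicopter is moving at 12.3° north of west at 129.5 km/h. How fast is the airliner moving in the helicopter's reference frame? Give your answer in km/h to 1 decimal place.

Taking east as x and north as y: airliner velocity = (-259.453, -642.168) km/h; helicopter velocity = (-126.527, 27.587) km/h.
Velocity of airliner relative to helicopter = (-259.453, -642.168) − (-126.527, 27.587) = (-132.925, -669.755) km/h.
Magnitude = |(-132.925, -669.755)| = 682.818 km/h.

682.8 km/h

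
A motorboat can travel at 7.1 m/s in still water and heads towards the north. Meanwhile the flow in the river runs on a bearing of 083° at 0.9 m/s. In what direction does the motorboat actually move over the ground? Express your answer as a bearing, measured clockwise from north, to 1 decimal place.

Taking east as x and north as y: velocity relative to the water = (0.000, 7.100) m/s; the water relative to ground = (0.893, 0.110) m/s.
Velocity relative to ground = (0.000, 7.100) + (0.893, 0.110) = (0.893, 7.210) m/s.
Bearing = atan2(0.89, 7.21) = 7.06° clockwise from north.

007.1°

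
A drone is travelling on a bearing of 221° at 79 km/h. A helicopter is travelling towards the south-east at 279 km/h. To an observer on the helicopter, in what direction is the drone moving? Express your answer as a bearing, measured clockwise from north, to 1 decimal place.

298.9°

Taking east as x and north as y: drone velocity = (-51.829, -59.622) km/h; helicopter velocity = (197.283, -197.283) km/h.
Velocity of drone relative to helicopter = (-51.829, -59.622) − (197.283, -197.283) = (-249.111, 137.661) km/h.
Bearing = atan2(-249.11, 137.66) = 298.93° clockwise from north.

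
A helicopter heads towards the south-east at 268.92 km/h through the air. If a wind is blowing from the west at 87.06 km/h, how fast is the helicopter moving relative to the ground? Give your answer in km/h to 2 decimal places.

336.17 km/h

Taking east as x and north as y: velocity relative to the air = (190.155, -190.155) km/h; the air relative to ground = (87.060, 0.000) km/h.
Velocity relative to ground = (190.155, -190.155) + (87.060, 0.000) = (277.215, -190.155) km/h.
Speed = |(277.215, -190.155)| = 336.165 km/h.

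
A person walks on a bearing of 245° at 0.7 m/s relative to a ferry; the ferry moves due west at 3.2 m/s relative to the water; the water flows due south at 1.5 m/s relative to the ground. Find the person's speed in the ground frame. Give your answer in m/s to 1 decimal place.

4.2 m/s

In east/north components (m/s): person relative to ferry = (-0.634, -0.296); ferry relative to water = (-3.200, 0.000); water relative to ground = (0.000, -1.500).
Sum = (-3.834, -1.796) m/s.
Speed = |(-3.834, -1.796)| = 4.234 m/s.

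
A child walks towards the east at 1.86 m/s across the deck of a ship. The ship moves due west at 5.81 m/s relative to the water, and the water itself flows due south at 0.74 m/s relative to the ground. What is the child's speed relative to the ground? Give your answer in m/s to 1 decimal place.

In east/north components (m/s): child relative to ship = (1.860, 0.000); ship relative to water = (-5.810, 0.000); water relative to ground = (0.000, -0.740).
Sum = (-3.950, -0.740) m/s.
Speed = |(-3.950, -0.740)| = 4.019 m/s.

4.0 m/s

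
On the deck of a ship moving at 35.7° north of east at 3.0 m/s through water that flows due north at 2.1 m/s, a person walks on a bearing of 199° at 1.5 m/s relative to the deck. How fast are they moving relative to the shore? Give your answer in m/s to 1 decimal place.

3.1 m/s

In east/north components (m/s): person relative to ship = (-0.488, -1.418); ship relative to water = (2.436, 1.751); water relative to ground = (0.000, 2.100).
Sum = (1.948, 2.432) m/s.
Speed = |(1.948, 2.432)| = 3.116 m/s.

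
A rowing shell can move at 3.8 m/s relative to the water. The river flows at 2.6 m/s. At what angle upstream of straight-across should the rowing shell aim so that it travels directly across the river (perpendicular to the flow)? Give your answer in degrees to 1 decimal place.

43.2°

To cancel the current, the upstream component of the rowing shell's velocity must equal the flow: 3.8 sin θ = 2.6.
sin θ = 2.6 / 3.8 = 0.6842.
θ = arcsin(0.6842) = 43.174°.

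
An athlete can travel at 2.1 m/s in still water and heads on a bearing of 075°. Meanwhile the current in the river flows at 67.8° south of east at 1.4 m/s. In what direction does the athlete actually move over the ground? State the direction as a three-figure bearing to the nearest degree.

Taking east as x and north as y: velocity relative to the water = (2.028, 0.544) m/s; the water relative to ground = (0.529, -1.296) m/s.
Velocity relative to ground = (2.028, 0.544) + (0.529, -1.296) = (2.557, -0.753) m/s.
Bearing = atan2(2.56, -0.75) = 106.40° clockwise from north.

106°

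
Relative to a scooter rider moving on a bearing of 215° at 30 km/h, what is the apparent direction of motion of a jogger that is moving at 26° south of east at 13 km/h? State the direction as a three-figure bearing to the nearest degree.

057°

Taking east as x and north as y: jogger velocity = (11.684, -5.699) km/h; scooter rider velocity = (-17.207, -24.575) km/h.
Velocity of jogger relative to scooter rider = (11.684, -5.699) − (-17.207, -24.575) = (28.892, 18.876) km/h.
Bearing = atan2(28.89, 18.88) = 56.84° clockwise from north.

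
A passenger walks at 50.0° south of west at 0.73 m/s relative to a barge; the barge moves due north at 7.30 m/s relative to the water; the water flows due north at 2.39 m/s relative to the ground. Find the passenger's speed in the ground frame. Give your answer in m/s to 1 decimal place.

9.1 m/s

In east/north components (m/s): passenger relative to barge = (-0.469, -0.559); barge relative to water = (0.000, 7.300); water relative to ground = (0.000, 2.390).
Sum = (-0.469, 9.131) m/s.
Speed = |(-0.469, 9.131)| = 9.143 m/s.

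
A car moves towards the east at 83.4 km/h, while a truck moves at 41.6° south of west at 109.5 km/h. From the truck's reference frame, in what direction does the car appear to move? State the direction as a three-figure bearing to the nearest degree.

066°

Taking east as x and north as y: car velocity = (83.400, 0.000) km/h; truck velocity = (-81.884, -72.700) km/h.
Velocity of car relative to truck = (83.400, 0.000) − (-81.884, -72.700) = (165.284, 72.700) km/h.
Bearing = atan2(165.28, 72.70) = 66.26° clockwise from north.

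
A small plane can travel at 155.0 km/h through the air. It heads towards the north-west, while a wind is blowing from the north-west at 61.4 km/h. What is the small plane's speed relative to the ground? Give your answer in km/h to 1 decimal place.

93.6 km/h

Taking east as x and north as y: velocity relative to the air = (-109.602, 109.602) km/h; the air relative to ground = (43.416, -43.416) km/h.
Velocity relative to ground = (-109.602, 109.602) + (43.416, -43.416) = (-66.185, 66.185) km/h.
Speed = |(-66.185, 66.185)| = 93.600 km/h.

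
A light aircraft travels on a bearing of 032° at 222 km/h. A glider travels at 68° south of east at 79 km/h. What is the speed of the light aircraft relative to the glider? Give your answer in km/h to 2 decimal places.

Taking east as x and north as y: light aircraft velocity = (117.642, 188.267) km/h; glider velocity = (29.594, -73.248) km/h.
Velocity of light aircraft relative to glider = (117.642, 188.267) − (29.594, -73.248) = (88.048, 261.514) km/h.
Magnitude = |(88.048, 261.514)| = 275.939 km/h.

275.94 km/h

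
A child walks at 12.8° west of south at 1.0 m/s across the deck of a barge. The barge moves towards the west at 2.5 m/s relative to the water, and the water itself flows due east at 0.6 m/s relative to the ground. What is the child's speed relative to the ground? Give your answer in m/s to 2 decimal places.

2.33 m/s

In east/north components (m/s): child relative to barge = (-0.222, -0.975); barge relative to water = (-2.500, 0.000); water relative to ground = (0.600, 0.000).
Sum = (-2.122, -0.975) m/s.
Speed = |(-2.122, -0.975)| = 2.335 m/s.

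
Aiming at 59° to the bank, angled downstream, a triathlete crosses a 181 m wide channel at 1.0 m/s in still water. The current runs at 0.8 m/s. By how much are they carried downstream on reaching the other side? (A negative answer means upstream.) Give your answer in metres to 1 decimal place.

277.7 m

Perpendicular speed = 0.857 m/s; crossing time = 181 / 0.857 = 211.161 s.
Net downstream speed = 1.315 m/s.
Drift = 1.315 × 211.161 = 277.684 m (downstream).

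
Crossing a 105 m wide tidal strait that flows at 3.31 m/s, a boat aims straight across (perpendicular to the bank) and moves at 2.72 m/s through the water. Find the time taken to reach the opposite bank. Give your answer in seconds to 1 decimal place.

38.6 s

The component of the boat's velocity perpendicular to the bank is 2.72 m/s.
Only the cross-stream component determines the crossing time; the current contributes nothing perpendicular to the bank.
Time = 105 / 2.720 = 38.603 s.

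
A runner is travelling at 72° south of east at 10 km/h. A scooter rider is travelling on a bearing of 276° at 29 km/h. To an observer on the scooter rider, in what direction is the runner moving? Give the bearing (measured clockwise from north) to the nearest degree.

Taking east as x and north as y: runner velocity = (3.090, -9.511) km/h; scooter rider velocity = (-28.841, 3.031) km/h.
Velocity of runner relative to scooter rider = (3.090, -9.511) − (-28.841, 3.031) = (31.931, -12.542) km/h.
Bearing = atan2(31.93, -12.54) = 111.44° clockwise from north.

111°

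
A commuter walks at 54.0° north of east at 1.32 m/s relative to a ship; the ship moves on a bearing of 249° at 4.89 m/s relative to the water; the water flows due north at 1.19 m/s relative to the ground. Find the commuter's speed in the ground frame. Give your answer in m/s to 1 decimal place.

3.8 m/s

In east/north components (m/s): commuter relative to ship = (0.776, 1.068); ship relative to water = (-4.565, -1.752); water relative to ground = (0.000, 1.190).
Sum = (-3.789, 0.505) m/s.
Speed = |(-3.789, 0.505)| = 3.823 m/s.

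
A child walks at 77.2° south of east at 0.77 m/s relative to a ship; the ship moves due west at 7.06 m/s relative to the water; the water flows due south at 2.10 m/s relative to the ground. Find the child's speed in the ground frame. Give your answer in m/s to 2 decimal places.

In east/north components (m/s): child relative to ship = (0.171, -0.751); ship relative to water = (-7.060, 0.000); water relative to ground = (0.000, -2.100).
Sum = (-6.889, -2.851) m/s.
Speed = |(-6.889, -2.851)| = 7.456 m/s.

7.46 m/s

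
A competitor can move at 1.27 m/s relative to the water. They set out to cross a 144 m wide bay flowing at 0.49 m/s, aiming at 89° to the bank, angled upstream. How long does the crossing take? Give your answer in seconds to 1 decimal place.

The component of the competitor's velocity perpendicular to the bank is 1.27 × sin 89° = 1.270 m/s.
The current is parallel to the bank, so it does not affect the crossing time.
Time = 144 / 1.270 = 113.403 s.

113.4 s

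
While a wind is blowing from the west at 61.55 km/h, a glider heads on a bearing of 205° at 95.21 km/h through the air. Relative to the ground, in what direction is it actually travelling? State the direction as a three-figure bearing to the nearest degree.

166°

Taking east as x and north as y: velocity relative to the air = (-40.237, -86.290) km/h; the air relative to ground = (61.550, 0.000) km/h.
Velocity relative to ground = (-40.237, -86.290) + (61.550, 0.000) = (21.313, -86.290) km/h.
Bearing = atan2(21.31, -86.29) = 166.13° clockwise from north.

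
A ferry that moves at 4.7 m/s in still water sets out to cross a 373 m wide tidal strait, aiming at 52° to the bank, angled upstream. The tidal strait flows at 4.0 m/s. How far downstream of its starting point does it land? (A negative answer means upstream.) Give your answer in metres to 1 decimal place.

111.4 m

Perpendicular speed = 3.704 m/s; crossing time = 373 / 3.704 = 100.711 s.
Net downstream speed = 1.106 m/s.
Drift = 1.106 × 100.711 = 111.426 m (downstream).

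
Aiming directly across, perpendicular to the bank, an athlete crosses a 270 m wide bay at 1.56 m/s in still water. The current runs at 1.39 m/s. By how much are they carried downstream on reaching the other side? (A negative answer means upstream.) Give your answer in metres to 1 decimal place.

240.6 m

Perpendicular speed = 1.560 m/s; crossing time = 270 / 1.560 = 173.077 s.
Net downstream speed = 1.390 m/s.
Drift = 1.390 × 173.077 = 240.577 m (downstream).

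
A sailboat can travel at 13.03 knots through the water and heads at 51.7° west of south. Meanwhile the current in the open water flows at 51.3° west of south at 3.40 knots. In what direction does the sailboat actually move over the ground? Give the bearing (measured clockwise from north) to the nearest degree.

Taking east as x and north as y: velocity relative to the water = (-10.226, -8.076) knots; the water relative to ground = (-2.653, -2.126) knots.
Velocity relative to ground = (-10.226, -8.076) + (-2.653, -2.126) = (-12.879, -10.202) knots.
Bearing = atan2(-12.88, -10.20) = 231.62° clockwise from north.

232°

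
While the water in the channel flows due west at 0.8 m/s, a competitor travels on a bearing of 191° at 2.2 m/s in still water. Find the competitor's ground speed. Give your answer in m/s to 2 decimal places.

Taking east as x and north as y: velocity relative to the water = (-0.420, -2.160) m/s; the water relative to ground = (-0.800, 0.000) m/s.
Velocity relative to ground = (-0.420, -2.160) + (-0.800, 0.000) = (-1.220, -2.160) m/s.
Speed = |(-1.220, -2.160)| = 2.480 m/s.

2.48 m/s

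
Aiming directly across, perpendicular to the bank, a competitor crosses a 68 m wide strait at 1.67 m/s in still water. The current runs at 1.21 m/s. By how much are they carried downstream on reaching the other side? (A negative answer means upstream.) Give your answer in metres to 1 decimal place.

Perpendicular speed = 1.670 m/s; crossing time = 68 / 1.670 = 40.719 s.
Net downstream speed = 1.210 m/s.
Drift = 1.210 × 40.719 = 49.269 m (downstream).

49.3 m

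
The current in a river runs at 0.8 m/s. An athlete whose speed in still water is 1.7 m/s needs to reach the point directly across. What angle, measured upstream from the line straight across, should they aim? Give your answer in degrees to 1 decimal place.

28.1°

To cancel the current, the upstream component of the athlete's velocity must equal the flow: 1.7 sin θ = 0.8.
sin θ = 0.8 / 1.7 = 0.4706.
θ = arcsin(0.4706) = 28.072°.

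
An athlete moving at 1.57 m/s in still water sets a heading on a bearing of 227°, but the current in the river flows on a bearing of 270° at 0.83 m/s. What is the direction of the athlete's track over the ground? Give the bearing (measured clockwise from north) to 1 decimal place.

241.6°

Taking east as x and north as y: velocity relative to the water = (-1.148, -1.071) m/s; the water relative to ground = (-0.830, 0.000) m/s.
Velocity relative to ground = (-1.148, -1.071) + (-0.830, 0.000) = (-1.978, -1.071) m/s.
Bearing = atan2(-1.98, -1.07) = 241.58° clockwise from north.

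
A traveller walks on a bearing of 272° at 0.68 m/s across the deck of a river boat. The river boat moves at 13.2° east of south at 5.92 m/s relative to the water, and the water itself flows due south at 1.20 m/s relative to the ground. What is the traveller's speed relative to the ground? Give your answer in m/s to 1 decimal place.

In east/north components (m/s): traveller relative to river boat = (-0.680, 0.024); river boat relative to water = (1.352, -5.764); water relative to ground = (0.000, -1.200).
Sum = (0.672, -6.940) m/s.
Speed = |(0.672, -6.940)| = 6.972 m/s.

7.0 m/s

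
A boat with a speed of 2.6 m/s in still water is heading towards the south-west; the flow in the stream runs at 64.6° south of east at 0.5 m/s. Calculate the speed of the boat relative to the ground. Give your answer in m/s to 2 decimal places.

Taking east as x and north as y: velocity relative to the water = (-1.838, -1.838) m/s; the water relative to ground = (0.214, -0.452) m/s.
Velocity relative to ground = (-1.838, -1.838) + (0.214, -0.452) = (-1.624, -2.290) m/s.
Speed = |(-1.624, -2.290)| = 2.808 m/s.

2.81 m/s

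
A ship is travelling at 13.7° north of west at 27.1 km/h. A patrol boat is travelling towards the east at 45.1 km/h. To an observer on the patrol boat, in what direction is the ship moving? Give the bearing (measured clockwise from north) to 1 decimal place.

275.1°

Taking east as x and north as y: ship velocity = (-26.329, 6.418) km/h; patrol boat velocity = (45.100, 0.000) km/h.
Velocity of ship relative to patrol boat = (-26.329, 6.418) − (45.100, 0.000) = (-71.429, 6.418) km/h.
Bearing = atan2(-71.43, 6.42) = 275.13° clockwise from north.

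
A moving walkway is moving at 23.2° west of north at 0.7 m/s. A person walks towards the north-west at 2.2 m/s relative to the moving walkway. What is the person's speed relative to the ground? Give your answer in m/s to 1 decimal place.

2.9 m/s

Taking east as x and north as y: moving walkway velocity = (-0.276, 0.643) m/s; person velocity relative to moving walkway = (-1.556, 1.556) m/s.
Velocity relative to ground = (-0.276, 0.643) + (-1.556, 1.556) = (-1.831, 2.199) m/s.
Speed = |(-1.831, 2.199)| = 2.862 m/s.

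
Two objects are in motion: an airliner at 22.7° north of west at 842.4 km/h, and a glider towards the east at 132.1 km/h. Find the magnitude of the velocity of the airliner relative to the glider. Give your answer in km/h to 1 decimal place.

Taking east as x and north as y: airliner velocity = (-777.146, 325.087) km/h; glider velocity = (132.100, 0.000) km/h.
Velocity of airliner relative to glider = (-777.146, 325.087) − (132.100, 0.000) = (-909.246, 325.087) km/h.
Magnitude = |(-909.246, 325.087)| = 965.614 km/h.

965.6 km/h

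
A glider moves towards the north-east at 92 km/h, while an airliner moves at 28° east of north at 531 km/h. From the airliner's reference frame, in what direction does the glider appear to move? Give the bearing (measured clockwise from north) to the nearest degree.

Taking east as x and north as y: glider velocity = (65.054, 65.054) km/h; airliner velocity = (249.289, 468.845) km/h.
Velocity of glider relative to airliner = (65.054, 65.054) − (249.289, 468.845) = (-184.236, -403.791) km/h.
Bearing = atan2(-184.24, -403.79) = 204.53° clockwise from north.

205°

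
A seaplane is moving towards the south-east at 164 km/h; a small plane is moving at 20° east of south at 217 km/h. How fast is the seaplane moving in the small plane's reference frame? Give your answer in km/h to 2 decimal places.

Taking east as x and north as y: seaplane velocity = (115.966, -115.966) km/h; small plane velocity = (74.218, -203.913) km/h.
Velocity of seaplane relative to small plane = (115.966, -115.966) − (74.218, -203.913) = (41.747, 87.948) km/h.
Magnitude = |(41.747, 87.948)| = 97.353 km/h.

97.35 km/h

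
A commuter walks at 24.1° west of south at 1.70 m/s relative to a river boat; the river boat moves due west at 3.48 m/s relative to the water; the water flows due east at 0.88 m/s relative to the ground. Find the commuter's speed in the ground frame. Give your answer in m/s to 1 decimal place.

3.6 m/s

In east/north components (m/s): commuter relative to river boat = (-0.694, -1.552); river boat relative to water = (-3.480, 0.000); water relative to ground = (0.880, 0.000).
Sum = (-3.294, -1.552) m/s.
Speed = |(-3.294, -1.552)| = 3.641 m/s.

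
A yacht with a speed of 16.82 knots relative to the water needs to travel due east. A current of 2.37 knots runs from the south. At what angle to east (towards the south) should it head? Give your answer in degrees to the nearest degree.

8°

The current pushes perpendicular to the desired track; the heading must have a component into the current equal to 2.37 knots: 16.82 sin θ = 2.37.
sin θ = 0.1409, so θ = 8.100°.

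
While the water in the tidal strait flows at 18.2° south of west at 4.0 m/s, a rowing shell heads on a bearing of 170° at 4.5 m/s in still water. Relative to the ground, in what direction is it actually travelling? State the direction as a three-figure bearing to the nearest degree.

Taking east as x and north as y: velocity relative to the water = (0.781, -4.432) m/s; the water relative to ground = (-3.800, -1.249) m/s.
Velocity relative to ground = (0.781, -4.432) + (-3.800, -1.249) = (-3.018, -5.681) m/s.
Bearing = atan2(-3.02, -5.68) = 207.98° clockwise from north.

208°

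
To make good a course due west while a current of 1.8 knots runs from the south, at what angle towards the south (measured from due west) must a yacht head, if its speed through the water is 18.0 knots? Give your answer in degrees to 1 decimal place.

5.7°

The current pushes perpendicular to the desired track; the heading must have a component into the current equal to 1.8 knots: 18.0 sin θ = 1.8.
sin θ = 0.1000, so θ = 5.739°.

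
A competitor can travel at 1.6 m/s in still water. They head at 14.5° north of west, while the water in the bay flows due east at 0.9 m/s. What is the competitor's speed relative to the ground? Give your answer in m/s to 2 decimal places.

0.76 m/s

Taking east as x and north as y: velocity relative to the water = (-1.549, 0.401) m/s; the water relative to ground = (0.900, 0.000) m/s.
Velocity relative to ground = (-1.549, 0.401) + (0.900, 0.000) = (-0.649, 0.401) m/s.
Speed = |(-0.649, 0.401)| = 0.763 m/s.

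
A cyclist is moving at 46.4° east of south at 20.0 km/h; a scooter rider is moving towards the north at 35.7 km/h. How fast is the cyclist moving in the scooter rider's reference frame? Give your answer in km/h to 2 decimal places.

51.57 km/h

Taking east as x and north as y: cyclist velocity = (14.483, -13.792) km/h; scooter rider velocity = (0.000, 35.700) km/h.
Velocity of cyclist relative to scooter rider = (14.483, -13.792) − (0.000, 35.700) = (14.483, -49.492) km/h.
Magnitude = |(14.483, -49.492)| = 51.568 km/h.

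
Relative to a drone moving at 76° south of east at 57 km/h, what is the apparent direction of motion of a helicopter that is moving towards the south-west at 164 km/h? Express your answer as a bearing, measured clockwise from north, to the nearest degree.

Taking east as x and north as y: helicopter velocity = (-115.966, -115.966) km/h; drone velocity = (13.790, -55.307) km/h.
Velocity of helicopter relative to drone = (-115.966, -115.966) − (13.790, -55.307) = (-129.755, -60.659) km/h.
Bearing = atan2(-129.76, -60.66) = 244.94° clockwise from north.

245°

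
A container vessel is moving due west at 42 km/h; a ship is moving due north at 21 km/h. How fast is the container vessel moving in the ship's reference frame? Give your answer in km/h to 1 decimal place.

Taking east as x and north as y: container vessel velocity = (-42.000, 0.000) km/h; ship velocity = (0.000, 21.000) km/h.
Velocity of container vessel relative to ship = (-42.000, 0.000) − (0.000, 21.000) = (-42.000, -21.000) km/h.
Magnitude = |(-42.000, -21.000)| = 46.957 km/h.

47.0 km/h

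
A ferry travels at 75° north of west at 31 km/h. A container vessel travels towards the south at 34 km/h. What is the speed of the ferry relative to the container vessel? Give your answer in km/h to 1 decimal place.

Taking east as x and north as y: ferry velocity = (-8.023, 29.944) km/h; container vessel velocity = (0.000, -34.000) km/h.
Velocity of ferry relative to container vessel = (-8.023, 29.944) − (0.000, -34.000) = (-8.023, 63.944) km/h.
Magnitude = |(-8.023, 63.944)| = 64.445 km/h.

64.4 km/h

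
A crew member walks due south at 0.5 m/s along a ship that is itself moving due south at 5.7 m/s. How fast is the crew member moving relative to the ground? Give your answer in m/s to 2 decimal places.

6.20 m/s

Taking east as x and north as y: ship velocity = (0.000, -5.700) m/s; crew member velocity relative to ship = (0.000, -0.500) m/s.
Velocity relative to ground = (0.000, -5.700) + (0.000, -0.500) = (0.000, -6.200) m/s.
Speed = |(0.000, -6.200)| = 6.200 m/s.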